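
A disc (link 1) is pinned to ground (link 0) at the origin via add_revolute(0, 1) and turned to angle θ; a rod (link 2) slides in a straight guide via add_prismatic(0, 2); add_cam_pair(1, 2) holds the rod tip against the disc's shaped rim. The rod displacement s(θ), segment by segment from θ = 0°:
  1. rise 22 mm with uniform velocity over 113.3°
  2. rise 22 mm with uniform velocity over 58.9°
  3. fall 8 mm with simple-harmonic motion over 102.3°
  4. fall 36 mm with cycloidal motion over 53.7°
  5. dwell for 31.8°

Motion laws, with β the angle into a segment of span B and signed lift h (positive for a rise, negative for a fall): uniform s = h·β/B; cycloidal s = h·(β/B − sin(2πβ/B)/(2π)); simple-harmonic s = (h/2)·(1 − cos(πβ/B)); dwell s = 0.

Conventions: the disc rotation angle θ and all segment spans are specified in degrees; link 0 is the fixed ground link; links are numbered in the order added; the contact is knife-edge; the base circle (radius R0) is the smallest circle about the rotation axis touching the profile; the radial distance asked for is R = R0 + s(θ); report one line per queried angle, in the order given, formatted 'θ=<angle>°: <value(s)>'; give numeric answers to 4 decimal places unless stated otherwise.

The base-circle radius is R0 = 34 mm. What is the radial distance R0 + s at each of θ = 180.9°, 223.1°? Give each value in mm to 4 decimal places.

segment 1 (0° to 113.3°, uniform, h = 22) is passed completely: s = 0.0000 + (22) = 22.0000
segment 2 (113.3° to 172.2°, uniform, h = 22) is passed completely: s = 22.0000 + (22) = 44.0000
θ = 180.9° falls in segment 3 (172.2° to 274.5°, simple-harmonic, h = -8): β = 180.9 − 172.2 = 8.7°, B = 102.3°; Δs = -8/2·(1 − cos(π·0.0850)) = -0.1419; s = 44.0000 − 0.1419 = 43.8581
θ = 223.1° falls in segment 3 (172.2° to 274.5°, simple-harmonic, h = -8): β = 223.1 − 172.2 = 50.9°, B = 102.3°; Δs = -8/2·(1 − cos(π·0.4976)) = -3.9693; s = 44.0000 − 3.9693 = 40.0307
θ=180.9°: R = R0 + s = 34 + 43.8581 = 77.8581
θ=223.1°: R = R0 + s = 34 + 40.0307 = 74.0307

θ=180.9°: 77.8581
θ=223.1°: 74.0307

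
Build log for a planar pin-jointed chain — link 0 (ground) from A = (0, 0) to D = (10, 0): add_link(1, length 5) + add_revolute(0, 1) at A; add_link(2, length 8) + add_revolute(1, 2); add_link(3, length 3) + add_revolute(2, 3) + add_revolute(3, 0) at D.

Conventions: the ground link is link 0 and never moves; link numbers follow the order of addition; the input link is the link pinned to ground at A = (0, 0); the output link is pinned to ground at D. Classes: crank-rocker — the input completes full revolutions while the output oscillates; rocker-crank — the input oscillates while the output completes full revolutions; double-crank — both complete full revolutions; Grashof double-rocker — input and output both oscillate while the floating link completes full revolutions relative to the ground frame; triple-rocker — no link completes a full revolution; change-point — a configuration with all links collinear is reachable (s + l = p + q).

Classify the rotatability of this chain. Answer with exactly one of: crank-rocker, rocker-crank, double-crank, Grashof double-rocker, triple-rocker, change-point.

lengths: ground=10, input=5, coupler=8, output=3
sorted: s=3 (shortest), l=10 (longest), p+q=13
s + l = 13 vs p + q = 13
s + l = p + q → change-point (collinear configuration reachable)

change-point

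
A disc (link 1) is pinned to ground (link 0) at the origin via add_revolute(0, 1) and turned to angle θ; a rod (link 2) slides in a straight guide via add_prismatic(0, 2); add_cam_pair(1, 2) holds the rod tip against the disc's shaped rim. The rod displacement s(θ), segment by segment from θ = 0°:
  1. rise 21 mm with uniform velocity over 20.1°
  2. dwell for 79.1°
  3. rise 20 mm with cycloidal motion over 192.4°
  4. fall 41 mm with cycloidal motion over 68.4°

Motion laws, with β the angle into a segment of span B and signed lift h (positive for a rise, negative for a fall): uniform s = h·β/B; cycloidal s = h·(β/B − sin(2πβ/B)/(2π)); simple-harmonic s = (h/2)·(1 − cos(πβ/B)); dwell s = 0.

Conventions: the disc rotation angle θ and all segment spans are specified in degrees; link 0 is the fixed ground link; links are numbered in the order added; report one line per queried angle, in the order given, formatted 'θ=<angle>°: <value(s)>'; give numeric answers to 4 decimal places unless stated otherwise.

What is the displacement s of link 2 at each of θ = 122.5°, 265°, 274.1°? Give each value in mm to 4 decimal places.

segment 1 (0° to 20.1°, uniform, h = 21) is passed completely: s = 0.0000 + (21) = 21.0000
segment 2 (20.1° to 99.2°, dwell): s unchanged at 21.0000
θ = 122.5° falls in segment 3 (99.2° to 291.6°, cycloidal, h = 20): β = 122.5 − 99.2 = 23.3°, B = 192.4°; Δs = 20·(0.1211 − sin(2π·0.1211)/(2π)) = 0.2270; s = 21.0000 + 0.2270 = 21.2270
θ = 265° falls in segment 3 (99.2° to 291.6°, cycloidal, h = 20): β = 265 − 99.2 = 165.8°, B = 192.4°; Δs = 20·(0.8617 − sin(2π·0.8617)/(2π)) = 19.6651; s = 21.0000 + 19.6651 = 40.6651
θ = 274.1° falls in segment 3 (99.2° to 291.6°, cycloidal, h = 20): β = 274.1 − 99.2 = 174.9°, B = 192.4°; Δs = 20·(0.9090 − sin(2π·0.9090)/(2π)) = 19.9026; s = 21.0000 + 19.9026 = 40.9026

θ=122.5°: 21.2270
θ=265°: 40.6651
θ=274.1°: 40.9026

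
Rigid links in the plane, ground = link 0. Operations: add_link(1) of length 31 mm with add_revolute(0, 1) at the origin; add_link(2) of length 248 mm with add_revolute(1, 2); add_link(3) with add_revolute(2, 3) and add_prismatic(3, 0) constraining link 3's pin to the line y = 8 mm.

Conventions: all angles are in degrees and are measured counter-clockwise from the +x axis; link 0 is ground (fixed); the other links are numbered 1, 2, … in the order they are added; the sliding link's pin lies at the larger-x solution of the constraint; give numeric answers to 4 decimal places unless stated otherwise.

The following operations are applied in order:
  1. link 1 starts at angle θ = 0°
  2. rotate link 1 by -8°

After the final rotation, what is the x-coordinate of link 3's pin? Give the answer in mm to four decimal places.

geometry: r = 31 mm, L = 248 mm, e = 8 mm; θ starts at 0°
rotate link 1 by -8°: θ ← 0° -8° = -8°
crank pin P = (r cos θ, r sin θ) = (30.698310, -4.314366)
h = r sin θ − e = -4.314366 − 8 = -12.314366
x = r cos θ + √(L² − h²) = 30.698310 + 247.694078 = 278.392388

278.3924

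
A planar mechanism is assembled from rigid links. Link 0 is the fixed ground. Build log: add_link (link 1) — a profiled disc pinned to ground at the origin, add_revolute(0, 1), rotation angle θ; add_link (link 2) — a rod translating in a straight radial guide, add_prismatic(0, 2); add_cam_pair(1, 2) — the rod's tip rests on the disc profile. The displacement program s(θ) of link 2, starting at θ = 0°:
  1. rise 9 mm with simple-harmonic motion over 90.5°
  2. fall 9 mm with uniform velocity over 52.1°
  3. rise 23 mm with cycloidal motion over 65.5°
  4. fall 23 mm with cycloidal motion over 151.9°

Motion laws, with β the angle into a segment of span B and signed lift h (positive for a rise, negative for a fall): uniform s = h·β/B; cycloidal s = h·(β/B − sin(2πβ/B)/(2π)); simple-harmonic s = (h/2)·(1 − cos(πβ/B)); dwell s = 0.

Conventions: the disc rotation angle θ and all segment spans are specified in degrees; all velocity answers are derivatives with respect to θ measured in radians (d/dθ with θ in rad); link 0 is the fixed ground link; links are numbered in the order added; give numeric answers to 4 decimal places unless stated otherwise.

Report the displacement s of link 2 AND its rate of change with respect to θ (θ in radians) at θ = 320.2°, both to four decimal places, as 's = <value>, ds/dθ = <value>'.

seg 1 [0°–90.5°] simple-harmonic, h=9: full span → s += 9 → s = 9.0000
seg 2 [90.5°–142.6°] uniform, h=-9: full span → s += -9 → s = 0.0000
seg 3 [142.6°–208.1°] cycloidal, h=23: full span → s += 23 → s = 23.0000
seg 4 [208.1°–360°] cycloidal, h=-23: θ=320.2° here. β=112.1, B=151.9. -23·(0.7380 − sin(2π·0.7380)/(2π)) = -20.6238 → s = 2.3762
velocity in seg [208.1°–360°] (cycloidal), θ in radians: β = 112.1° = 1.9565 rad, B = 151.9° = 2.6512 rad; ds/dθ = (h/B)(1 − cos(2πβ/B)) = ((-23)/2.6512)(1 − cos(2π·0.7380)) = -9.329746 mm/rad

s = 2.3762, ds/dθ = -9.3297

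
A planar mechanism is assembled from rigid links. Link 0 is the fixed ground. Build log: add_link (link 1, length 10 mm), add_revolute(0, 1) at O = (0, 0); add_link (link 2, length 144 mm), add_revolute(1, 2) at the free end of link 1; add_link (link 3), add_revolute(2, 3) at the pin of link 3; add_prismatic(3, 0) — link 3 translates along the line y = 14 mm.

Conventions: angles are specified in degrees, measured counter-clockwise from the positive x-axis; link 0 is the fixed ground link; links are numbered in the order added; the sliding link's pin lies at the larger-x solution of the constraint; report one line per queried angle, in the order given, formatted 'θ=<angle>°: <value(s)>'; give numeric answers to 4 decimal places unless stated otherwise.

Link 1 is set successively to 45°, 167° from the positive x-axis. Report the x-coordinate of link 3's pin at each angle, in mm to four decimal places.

geometry: r = 10 mm, L = 144 mm, e = 14 mm
θ=45°: crank pin P = (r cos θ, r sin θ) = (7.071068, 7.071068)
θ=45°: h = r sin θ − e = 7.071068 − 14 = -6.928932
θ=45°: x = r cos θ + √(L² − h²) = 7.071068 + 143.833202 = 150.904269
θ=167°: crank pin P = (r cos θ, r sin θ) = (-9.743701, 2.249511)
θ=167°: h = r sin θ − e = 2.249511 − 14 = -11.750489
θ=167°: x = r cos θ + √(L² − h²) = -9.743701 + 143.519776 = 133.776075

θ=45°: 150.9043
θ=167°: 133.7761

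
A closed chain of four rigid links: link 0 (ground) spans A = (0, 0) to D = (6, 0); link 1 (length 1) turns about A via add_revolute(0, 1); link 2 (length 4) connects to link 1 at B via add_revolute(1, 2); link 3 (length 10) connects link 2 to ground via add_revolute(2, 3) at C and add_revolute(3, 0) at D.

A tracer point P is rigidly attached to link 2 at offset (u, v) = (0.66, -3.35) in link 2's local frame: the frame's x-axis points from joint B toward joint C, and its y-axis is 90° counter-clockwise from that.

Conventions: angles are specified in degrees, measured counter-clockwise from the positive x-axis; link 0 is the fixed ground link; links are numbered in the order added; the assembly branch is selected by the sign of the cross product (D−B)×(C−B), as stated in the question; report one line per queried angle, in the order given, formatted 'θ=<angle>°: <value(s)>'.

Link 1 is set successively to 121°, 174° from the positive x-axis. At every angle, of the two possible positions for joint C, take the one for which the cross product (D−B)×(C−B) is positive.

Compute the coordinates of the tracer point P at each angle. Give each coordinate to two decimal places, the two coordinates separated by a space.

A=(0,0), D=(6.00,0)
θ=121°: B = A + 1.00·(cos121°, sin121°) = (-0.5150, 0.8572)
θ=121°: |BD| = 6.5712
θ=121°: circle(B,4.00) ∩ circle(D,10.00): a=-3.1060, h=2.5205
θ=121°:   candidates: C₊=(-3.2657,3.7613) cross=16.563; C₋=(-3.9232,-1.2367) cross=-16.563
θ=121°:   branch + wants cross > 0 → take C=(-3.2657,3.7613) (cross=16.563)
θ=121°: ex = (C−B)/|BC| = (-0.6877,0.7260); ey = (-0.7260,-0.6877)
θ=121°: P = B + 0.66·ex + -3.35·ey = (1.4633,3.6400)
θ=174°: B = A + 1.00·(cos174°, sin174°) = (-0.9945, 0.1045)
θ=174°: |BD| = 6.9953
θ=174°: circle(B,4.00) ∩ circle(D,10.00): a=-2.5064, h=3.1174
θ=174°:   candidates: C₊=(-3.4540,3.2590) cross=21.807; C₋=(-3.5472,-2.9751) cross=-21.807
θ=174°:   branch + wants cross > 0 → take C=(-3.4540,3.2590) (cross=21.807)
θ=174°: ex = (C−B)/|BC| = (-0.6149,0.7886); ey = (-0.7886,-0.6149)
θ=174°: P = B + 0.66·ex + -3.35·ey = (1.2415,2.6849)

θ=121°: 1.46 3.64
θ=174°: 1.24 2.68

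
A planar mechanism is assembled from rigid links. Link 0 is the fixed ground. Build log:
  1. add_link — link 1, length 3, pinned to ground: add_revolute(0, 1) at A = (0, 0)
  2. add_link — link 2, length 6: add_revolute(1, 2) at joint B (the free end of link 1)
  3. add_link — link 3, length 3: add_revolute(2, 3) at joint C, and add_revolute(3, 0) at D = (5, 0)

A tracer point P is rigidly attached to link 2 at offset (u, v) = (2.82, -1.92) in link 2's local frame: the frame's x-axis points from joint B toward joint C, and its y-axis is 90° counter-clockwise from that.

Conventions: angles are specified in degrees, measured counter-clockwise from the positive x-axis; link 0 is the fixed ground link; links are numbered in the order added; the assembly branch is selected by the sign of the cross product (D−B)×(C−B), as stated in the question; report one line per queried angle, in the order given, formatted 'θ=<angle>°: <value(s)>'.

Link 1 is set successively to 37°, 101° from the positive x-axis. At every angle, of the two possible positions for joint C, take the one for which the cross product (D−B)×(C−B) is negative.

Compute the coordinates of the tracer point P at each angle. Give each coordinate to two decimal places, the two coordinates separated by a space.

A=(0,0), D=(5.00,0)
θ=37°: B = A + 3.00·(cos37°, sin37°) = (2.3959, 1.8054)
θ=37°: |BD| = 3.1687
θ=37°: circle(B,6.00) ∩ circle(D,3.00): a=5.8447, h=1.3561
θ=37°:   candidates: C₊=(7.9718,-0.4102) cross=4.297; C₋=(6.4265,-2.6392) cross=-4.297
θ=37°:   branch - wants cross < 0 → take C=(6.4265,-2.6392) (cross=-4.297)
θ=37°: ex = (C−B)/|BC| = (0.6718,-0.7408); ey = (0.7408,0.6718)
θ=37°: P = B + 2.82·ex + -1.92·ey = (2.8680,-1.5733)
θ=101°: B = A + 3.00·(cos101°, sin101°) = (-0.5724, 2.9449)
θ=101°: |BD| = 6.3027
θ=101°: circle(B,6.00) ∩ circle(D,3.00): a=5.2933, h=2.8251
θ=101°:   candidates: C₊=(5.4275,2.9694) cross=17.806; C₋=(2.7875,-2.0261) cross=-17.806
θ=101°:   branch - wants cross < 0 → take C=(2.7875,-2.0261) (cross=-17.806)
θ=101°: ex = (C−B)/|BC| = (0.5600,-0.8285); ey = (0.8285,0.5600)
θ=101°: P = B + 2.82·ex + -1.92·ey = (-0.5840,-0.4667)

θ=37°: 2.87 -1.57
θ=101°: -0.58 -0.47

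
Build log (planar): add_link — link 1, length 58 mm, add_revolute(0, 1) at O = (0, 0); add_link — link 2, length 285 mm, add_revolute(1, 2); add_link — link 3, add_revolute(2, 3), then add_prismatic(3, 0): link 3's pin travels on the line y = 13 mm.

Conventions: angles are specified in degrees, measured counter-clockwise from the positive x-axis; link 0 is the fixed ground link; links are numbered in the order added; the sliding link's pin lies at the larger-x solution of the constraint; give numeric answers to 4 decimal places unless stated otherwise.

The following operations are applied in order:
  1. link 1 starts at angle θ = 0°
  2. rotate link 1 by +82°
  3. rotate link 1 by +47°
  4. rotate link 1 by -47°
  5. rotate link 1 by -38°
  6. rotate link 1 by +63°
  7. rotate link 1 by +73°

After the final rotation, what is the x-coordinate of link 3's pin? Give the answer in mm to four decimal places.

geometry: r = 58 mm, L = 285 mm, e = 13 mm; θ starts at 0°
rotate link 1 by +82°: θ ← 0° +82° = 82°
rotate link 1 by +47°: θ ← 82° +47° = 129°
rotate link 1 by -47°: θ ← 129° -47° = 82°
rotate link 1 by -38°: θ ← 82° -38° = 44°
rotate link 1 by +63°: θ ← 44° +63° = 107°
rotate link 1 by +73°: θ ← 107° +73° = 180°
crank pin P = (r cos θ, r sin θ) = (-58.000000, 0.000000)
h = r sin θ − e = 0.000000 − 13 = -13.000000
x = r cos θ + √(L² − h²) = -58.000000 + 284.703354 = 226.703354

226.7034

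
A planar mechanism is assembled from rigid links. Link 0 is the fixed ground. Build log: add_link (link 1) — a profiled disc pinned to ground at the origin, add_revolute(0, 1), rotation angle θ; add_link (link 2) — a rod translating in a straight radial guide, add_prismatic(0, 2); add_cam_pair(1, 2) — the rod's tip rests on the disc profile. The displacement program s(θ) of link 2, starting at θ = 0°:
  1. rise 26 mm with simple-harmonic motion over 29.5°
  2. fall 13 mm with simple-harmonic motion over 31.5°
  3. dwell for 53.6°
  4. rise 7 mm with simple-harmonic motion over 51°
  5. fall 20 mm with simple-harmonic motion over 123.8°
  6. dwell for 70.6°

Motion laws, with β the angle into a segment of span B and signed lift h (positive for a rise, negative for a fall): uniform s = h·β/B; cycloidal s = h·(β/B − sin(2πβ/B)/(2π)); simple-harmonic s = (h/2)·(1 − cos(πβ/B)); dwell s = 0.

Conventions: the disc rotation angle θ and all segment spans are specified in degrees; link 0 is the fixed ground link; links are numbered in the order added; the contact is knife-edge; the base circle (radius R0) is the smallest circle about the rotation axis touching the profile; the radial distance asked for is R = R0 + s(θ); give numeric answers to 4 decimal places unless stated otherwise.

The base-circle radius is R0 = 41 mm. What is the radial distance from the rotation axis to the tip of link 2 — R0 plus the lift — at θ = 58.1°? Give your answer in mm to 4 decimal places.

seg 1 [0°–29.5°] simple-harmonic, h=26: full span → s += 26 → s = 26.0000
seg 2 [29.5°–61°] simple-harmonic, h=-13: θ=58.1° here. β=28.6, B=31.5. -13/2·(1 − cos(π·0.9079)) = -12.7300 → s = 13.2700
R = R0 + s = 41 + 13.2700 = 54.2700

54.2700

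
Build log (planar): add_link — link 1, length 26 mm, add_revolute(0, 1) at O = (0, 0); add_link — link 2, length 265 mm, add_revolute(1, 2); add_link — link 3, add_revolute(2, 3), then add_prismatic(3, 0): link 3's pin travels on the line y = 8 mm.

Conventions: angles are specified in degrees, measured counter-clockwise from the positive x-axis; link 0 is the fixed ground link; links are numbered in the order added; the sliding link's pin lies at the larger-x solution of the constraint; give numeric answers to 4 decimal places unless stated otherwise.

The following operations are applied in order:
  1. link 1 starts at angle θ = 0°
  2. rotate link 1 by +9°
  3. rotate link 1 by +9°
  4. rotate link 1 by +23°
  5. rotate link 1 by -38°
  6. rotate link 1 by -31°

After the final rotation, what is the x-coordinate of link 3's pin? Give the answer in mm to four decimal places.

geometry: r = 26 mm, L = 265 mm, e = 8 mm; θ starts at 0°
rotate link 1 by +9°: θ ← 0° +9° = 9°
rotate link 1 by +9°: θ ← 9° +9° = 18°
rotate link 1 by +23°: θ ← 18° +23° = 41°
rotate link 1 by -38°: θ ← 41° -38° = 3°
rotate link 1 by -31°: θ ← 3° -31° = -28°
crank pin P = (r cos θ, r sin θ) = (22.956637, -12.206261)
h = r sin θ − e = -12.206261 − 8 = -20.206261
x = r cos θ + √(L² − h²) = 22.956637 + 264.228513 = 287.185150

287.1852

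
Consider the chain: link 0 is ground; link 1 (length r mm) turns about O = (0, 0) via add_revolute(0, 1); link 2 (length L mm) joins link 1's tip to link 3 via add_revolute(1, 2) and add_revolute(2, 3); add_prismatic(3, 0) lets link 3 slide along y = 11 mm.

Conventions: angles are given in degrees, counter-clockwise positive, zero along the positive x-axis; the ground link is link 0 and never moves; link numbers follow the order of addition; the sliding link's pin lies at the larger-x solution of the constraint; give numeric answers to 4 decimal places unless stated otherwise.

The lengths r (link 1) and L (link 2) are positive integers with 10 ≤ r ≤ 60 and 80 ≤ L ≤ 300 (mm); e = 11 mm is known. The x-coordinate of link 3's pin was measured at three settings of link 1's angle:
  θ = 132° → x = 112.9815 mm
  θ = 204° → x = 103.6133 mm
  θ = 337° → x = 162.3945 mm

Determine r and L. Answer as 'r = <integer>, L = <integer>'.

constraint per measurement: (x − r cos θ)² + (r sin θ − e)² = L²
subtracting the θ₁ and θ₂ equations cancels the r² and L² terms:
r = (x₁² − x₂²) / (2[(x₁cos θ₁ + e sin θ₁) − (x₂cos θ₂ + e sin θ₂)]) = 32.0000 → r = 32
L² = (x₁ − r cos θ₁)² + (r sin θ₁ − e)² = 18225.0057 → L = 135.0000 → L = 135
check at θ₃=337°: x = 162.3945 (printed 162.3945) ✓

r = 32, L = 135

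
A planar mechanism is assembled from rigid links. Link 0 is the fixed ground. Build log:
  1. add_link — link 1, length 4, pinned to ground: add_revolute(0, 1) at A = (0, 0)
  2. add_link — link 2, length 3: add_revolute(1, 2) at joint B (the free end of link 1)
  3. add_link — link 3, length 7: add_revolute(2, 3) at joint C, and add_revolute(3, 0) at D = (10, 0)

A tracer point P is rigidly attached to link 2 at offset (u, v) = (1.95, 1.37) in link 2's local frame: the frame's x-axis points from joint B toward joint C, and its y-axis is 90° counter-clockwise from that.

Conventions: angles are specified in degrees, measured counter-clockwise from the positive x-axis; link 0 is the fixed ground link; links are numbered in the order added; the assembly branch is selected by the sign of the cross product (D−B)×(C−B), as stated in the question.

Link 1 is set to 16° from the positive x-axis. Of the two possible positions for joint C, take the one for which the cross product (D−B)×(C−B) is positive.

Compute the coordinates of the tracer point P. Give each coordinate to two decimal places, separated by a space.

A=(0,0), D=(10.00,0)
B = A + 4.00·(cos16°, sin16°) = (3.8450, 1.1025)
|BD| = 6.2529
circle(B,3.00) ∩ circle(D,7.00): a=-0.0720, h=2.9991
  candidates: C₊=(4.3030,4.0674) cross=18.753; C₋=(3.2453,-1.8369) cross=-18.753
  branch + wants cross > 0 → take C=(4.3030,4.0674) (cross=18.753)
ex = (C−B)/|BC| = (0.1526,0.9883); ey = (-0.9883,0.1526)
P = B + 1.95·ex + 1.37·ey = (2.7887,3.2388)

2.79 3.24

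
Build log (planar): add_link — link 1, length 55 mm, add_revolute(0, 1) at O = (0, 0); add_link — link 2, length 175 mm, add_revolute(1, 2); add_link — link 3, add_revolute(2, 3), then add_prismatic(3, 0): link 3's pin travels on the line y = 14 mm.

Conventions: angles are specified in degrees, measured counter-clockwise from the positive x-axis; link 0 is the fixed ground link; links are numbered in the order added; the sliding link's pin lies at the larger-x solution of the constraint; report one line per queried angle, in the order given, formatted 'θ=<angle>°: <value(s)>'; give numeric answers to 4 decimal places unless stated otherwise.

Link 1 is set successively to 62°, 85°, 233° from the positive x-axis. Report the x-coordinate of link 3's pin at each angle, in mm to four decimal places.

geometry: r = 55 mm, L = 175 mm, e = 14 mm
θ=62°: crank pin P = (r cos θ, r sin θ) = (25.820936, 48.562118)
θ=62°: h = r sin θ − e = 48.562118 − 14 = 34.562118
θ=62°: x = r cos θ + √(L² − h²) = 25.820936 + 171.553082 = 197.374018
θ=85°: crank pin P = (r cos θ, r sin θ) = (4.793566, 54.790708)
θ=85°: h = r sin θ − e = 54.790708 − 14 = 40.790708
θ=85°: x = r cos θ + √(L² − h²) = 4.793566 + 170.179664 = 174.973230
θ=233°: crank pin P = (r cos θ, r sin θ) = (-33.099826, -43.924953)
θ=233°: h = r sin θ − e = -43.924953 − 14 = -57.924953
θ=233°: x = r cos θ + √(L² − h²) = -33.099826 + 165.135398 = 132.035572

θ=62°: 197.3740
θ=85°: 174.9732
θ=233°: 132.0356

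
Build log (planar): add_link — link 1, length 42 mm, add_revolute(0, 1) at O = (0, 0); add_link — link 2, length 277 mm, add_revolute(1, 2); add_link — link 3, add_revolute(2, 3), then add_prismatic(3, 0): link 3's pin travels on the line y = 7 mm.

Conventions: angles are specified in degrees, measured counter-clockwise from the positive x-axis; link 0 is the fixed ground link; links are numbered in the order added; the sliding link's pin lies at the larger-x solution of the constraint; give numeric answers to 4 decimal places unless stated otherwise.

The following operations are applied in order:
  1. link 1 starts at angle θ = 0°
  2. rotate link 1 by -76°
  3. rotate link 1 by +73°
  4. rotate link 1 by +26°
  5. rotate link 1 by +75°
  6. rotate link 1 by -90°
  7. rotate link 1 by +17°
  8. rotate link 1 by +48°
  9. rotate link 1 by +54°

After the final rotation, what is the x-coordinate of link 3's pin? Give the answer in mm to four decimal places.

geometry: r = 42 mm, L = 277 mm, e = 7 mm; θ starts at 0°
rotate link 1 by -76°: θ ← 0° -76° = -76°
rotate link 1 by +73°: θ ← -76° +73° = -3°
rotate link 1 by +26°: θ ← -3° +26° = 23°
rotate link 1 by +75°: θ ← 23° +75° = 98°
rotate link 1 by -90°: θ ← 98° -90° = 8°
rotate link 1 by +17°: θ ← 8° +17° = 25°
rotate link 1 by +48°: θ ← 25° +48° = 73°
rotate link 1 by +54°: θ ← 73° +54° = 127°
crank pin P = (r cos θ, r sin θ) = (-25.276231, 33.542691)
h = r sin θ − e = 33.542691 − 7 = 26.542691
x = r cos θ + √(L² − h²) = -25.276231 + 275.725381 = 250.449150

250.4491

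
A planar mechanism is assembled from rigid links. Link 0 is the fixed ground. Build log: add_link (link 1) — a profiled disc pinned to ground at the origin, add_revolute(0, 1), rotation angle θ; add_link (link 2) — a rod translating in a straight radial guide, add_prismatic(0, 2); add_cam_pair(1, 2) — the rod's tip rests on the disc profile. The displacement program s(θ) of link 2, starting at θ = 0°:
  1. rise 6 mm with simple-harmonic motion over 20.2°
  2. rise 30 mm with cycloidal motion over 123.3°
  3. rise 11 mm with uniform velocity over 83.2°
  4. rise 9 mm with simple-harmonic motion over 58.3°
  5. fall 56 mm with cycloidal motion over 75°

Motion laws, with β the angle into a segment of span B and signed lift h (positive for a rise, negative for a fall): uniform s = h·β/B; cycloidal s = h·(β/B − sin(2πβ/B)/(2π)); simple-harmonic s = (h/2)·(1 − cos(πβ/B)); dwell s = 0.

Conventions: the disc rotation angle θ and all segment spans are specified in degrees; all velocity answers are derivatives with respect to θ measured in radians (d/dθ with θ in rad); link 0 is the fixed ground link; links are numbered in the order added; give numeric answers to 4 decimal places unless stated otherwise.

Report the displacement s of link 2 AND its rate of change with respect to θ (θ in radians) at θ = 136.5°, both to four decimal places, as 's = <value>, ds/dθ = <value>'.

seg 1 [0°–20.2°] simple-harmonic, h=6: full span → s += 6 → s = 6.0000
seg 2 [20.2°–143.5°] cycloidal, h=30: θ=136.5° here. β=116.3, B=123.3. 30·(0.9432 − sin(2π·0.9432)/(2π)) = 29.9641 → s = 35.9641
velocity in seg [20.2°–143.5°] (cycloidal), θ in radians: β = 116.3° = 2.0298 rad, B = 123.3° = 2.1520 rad; ds/dθ = (h/B)(1 − cos(2πβ/B)) = (30/2.1520)(1 − cos(2π·0.9432)) = 0.877547 mm/rad

s = 35.9641, ds/dθ = 0.8775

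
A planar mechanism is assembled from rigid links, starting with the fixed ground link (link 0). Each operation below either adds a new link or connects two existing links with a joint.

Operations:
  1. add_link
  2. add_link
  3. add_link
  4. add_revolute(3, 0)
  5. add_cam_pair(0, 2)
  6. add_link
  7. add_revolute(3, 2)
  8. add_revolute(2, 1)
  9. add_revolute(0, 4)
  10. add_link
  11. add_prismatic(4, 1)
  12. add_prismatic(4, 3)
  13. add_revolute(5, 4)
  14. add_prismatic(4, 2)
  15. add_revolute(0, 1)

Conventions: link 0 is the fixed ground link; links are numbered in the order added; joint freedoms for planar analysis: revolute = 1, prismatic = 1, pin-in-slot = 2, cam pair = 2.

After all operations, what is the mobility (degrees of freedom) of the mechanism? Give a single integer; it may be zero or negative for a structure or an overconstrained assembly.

ground; <1,0,0>
#1 <2,0,0>
#2 <3,0,0>
#3 <4,0,0>
R:3↔0 J1 <4,1,0>
C:0↔2 J2 <4,1,1>
#4 <5,1,1>
R:3↔2 J1 <5,2,1>
R:2↔1 J1 <5,3,1>
R:0↔4 J1 <5,4,1>
#5 <6,4,1>
P:4↔1 J1 <6,5,1>
P:4↔3 J1 <6,6,1>
R:5↔4 J1 <6,7,1>
P:4↔2 J1 <6,8,1>
R:0↔1 J1 <6,9,1>
3×5 − 2×9 − 1×1 = -4

M = -4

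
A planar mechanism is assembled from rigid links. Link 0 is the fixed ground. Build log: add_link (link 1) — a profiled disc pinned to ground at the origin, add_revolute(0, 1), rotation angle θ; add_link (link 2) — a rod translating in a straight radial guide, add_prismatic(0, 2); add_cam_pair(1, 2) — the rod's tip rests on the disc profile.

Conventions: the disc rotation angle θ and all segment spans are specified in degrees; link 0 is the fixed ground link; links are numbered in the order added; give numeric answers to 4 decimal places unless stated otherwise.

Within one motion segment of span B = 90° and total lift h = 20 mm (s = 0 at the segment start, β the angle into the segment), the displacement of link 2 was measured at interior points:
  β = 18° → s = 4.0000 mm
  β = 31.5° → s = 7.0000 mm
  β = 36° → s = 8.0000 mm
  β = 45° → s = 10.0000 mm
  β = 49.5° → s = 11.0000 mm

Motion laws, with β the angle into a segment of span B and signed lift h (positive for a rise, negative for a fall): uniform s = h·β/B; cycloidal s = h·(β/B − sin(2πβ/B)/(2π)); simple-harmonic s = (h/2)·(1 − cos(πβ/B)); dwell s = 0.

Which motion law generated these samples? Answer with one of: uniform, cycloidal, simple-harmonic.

candidates at β/B = r: uniform s = h·r (linear in β); cycloidal s = h·(r − sin(2πr)/(2π)); simple-harmonic s = (h/2)(1 − cos(πr))
β=18°: printed 4.0000 | uniform 4.0000, cycloidal 0.9727, simple-harmonic 1.9098
β=31.5°: printed 7.0000 | uniform 7.0000, cycloidal 4.4248, simple-harmonic 5.4601
β=36°: printed 8.0000 | uniform 8.0000, cycloidal 6.1290, simple-harmonic 6.9098
β=45°: printed 10.0000 | uniform 10.0000, cycloidal 10.0000, simple-harmonic 10.0000
β=49.5°: printed 11.0000 | uniform 11.0000, cycloidal 11.9836, simple-harmonic 11.5643
only one law matches every sample → uniform

uniform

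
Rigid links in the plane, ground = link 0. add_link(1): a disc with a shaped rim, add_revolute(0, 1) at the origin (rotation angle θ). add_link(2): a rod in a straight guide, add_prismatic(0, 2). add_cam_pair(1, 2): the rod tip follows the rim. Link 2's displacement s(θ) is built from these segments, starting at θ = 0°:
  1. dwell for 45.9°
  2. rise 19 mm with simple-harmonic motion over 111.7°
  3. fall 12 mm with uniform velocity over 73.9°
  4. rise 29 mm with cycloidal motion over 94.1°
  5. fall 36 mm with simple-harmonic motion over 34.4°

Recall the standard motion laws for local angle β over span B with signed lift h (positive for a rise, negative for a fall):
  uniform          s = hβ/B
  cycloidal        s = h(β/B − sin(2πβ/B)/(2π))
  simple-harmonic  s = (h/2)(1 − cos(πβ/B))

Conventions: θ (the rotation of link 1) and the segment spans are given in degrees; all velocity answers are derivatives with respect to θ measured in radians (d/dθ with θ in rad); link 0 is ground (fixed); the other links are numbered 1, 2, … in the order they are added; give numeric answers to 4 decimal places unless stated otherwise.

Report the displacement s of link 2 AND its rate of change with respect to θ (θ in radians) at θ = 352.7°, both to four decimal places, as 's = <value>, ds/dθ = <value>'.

segment 1 (0° to 45.9°, dwell): s unchanged at 0.0000
segment 2 (45.9° to 157.6°, simple-harmonic, h = 19) is passed completely: s = 0.0000 + (19) = 19.0000
segment 3 (157.6° to 231.5°, uniform, h = -12) is passed completely: s = 19.0000 + (-12) = 7.0000
segment 4 (231.5° to 325.6°, cycloidal, h = 29) is passed completely: s = 7.0000 + (29) = 36.0000
θ = 352.7° falls in segment 5 (325.6° to 360°, simple-harmonic, h = -36): β = 352.7 − 325.6 = 27.1°, B = 34.4°; Δs = -36/2·(1 − cos(π·0.7878)) = -32.1459; s = 36.0000 − 32.1459 = 3.8541
velocity in seg [325.6°–360°] (simple-harmonic), θ in radians: β = 27.1° = 0.4730 rad, B = 34.4° = 0.6004 rad; ds/dθ = (πh/(2B)) sin(πβ/B) = (π·(-36)/(2·0.6004)) sin(π·0.7878) = -58.242438 mm/rad

s = 3.8541, ds/dθ = -58.2424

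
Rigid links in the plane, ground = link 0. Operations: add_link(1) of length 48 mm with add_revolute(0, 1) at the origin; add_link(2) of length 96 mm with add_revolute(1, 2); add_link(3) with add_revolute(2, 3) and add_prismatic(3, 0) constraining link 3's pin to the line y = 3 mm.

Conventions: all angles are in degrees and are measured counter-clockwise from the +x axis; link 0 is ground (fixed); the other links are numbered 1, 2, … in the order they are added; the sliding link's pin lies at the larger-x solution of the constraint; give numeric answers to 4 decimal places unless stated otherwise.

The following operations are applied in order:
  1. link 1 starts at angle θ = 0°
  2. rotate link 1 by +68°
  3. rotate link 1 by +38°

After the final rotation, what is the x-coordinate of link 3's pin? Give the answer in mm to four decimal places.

geometry: r = 48 mm, L = 96 mm, e = 3 mm; θ starts at 0°
rotate link 1 by +68°: θ ← 0° +68° = 68°
rotate link 1 by +38°: θ ← 68° +38° = 106°
crank pin P = (r cos θ, r sin θ) = (-13.230593, 46.140561)
h = r sin θ − e = 46.140561 − 3 = 43.140561
x = r cos θ + √(L² − h²) = -13.230593 + 85.760667 = 72.530074

72.5301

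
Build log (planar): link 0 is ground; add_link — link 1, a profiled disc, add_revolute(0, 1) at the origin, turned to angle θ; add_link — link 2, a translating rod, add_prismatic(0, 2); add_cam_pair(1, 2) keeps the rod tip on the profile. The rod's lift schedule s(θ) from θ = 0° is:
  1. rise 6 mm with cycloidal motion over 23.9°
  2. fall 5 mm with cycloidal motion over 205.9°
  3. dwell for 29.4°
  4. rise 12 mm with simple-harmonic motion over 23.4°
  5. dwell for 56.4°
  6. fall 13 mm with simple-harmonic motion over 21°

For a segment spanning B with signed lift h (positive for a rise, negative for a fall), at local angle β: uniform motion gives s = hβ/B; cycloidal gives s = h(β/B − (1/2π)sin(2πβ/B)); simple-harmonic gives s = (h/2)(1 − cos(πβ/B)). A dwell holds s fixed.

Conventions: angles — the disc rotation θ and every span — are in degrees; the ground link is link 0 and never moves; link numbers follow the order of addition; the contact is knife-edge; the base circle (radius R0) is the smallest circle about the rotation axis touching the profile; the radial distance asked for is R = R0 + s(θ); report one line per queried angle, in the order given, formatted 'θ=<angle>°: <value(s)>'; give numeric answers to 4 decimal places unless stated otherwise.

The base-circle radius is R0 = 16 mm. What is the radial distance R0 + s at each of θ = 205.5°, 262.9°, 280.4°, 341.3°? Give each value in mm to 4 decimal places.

seg 1 [0°–23.9°] cycloidal, h=6: full span → s += 6 → s = 6.0000
seg 2 [23.9°–229.8°] cycloidal, h=-5: θ=205.5° here. β=181.6, B=205.9. -5·(0.8820 − sin(2π·0.8820)/(2π)) = -4.9474 → s = 1.0526
seg 2 [23.9°–229.8°] cycloidal, h=-5: full span → s += -5 → s = 1.0000
seg 3 [229.8°–259.2°] dwell: s stays 1.0000
seg 4 [259.2°–282.6°] simple-harmonic, h=12: θ=262.9° here. β=3.7, B=23.4. 12/2·(1 − cos(π·0.1581)) = 0.7252 → s = 1.7252
seg 4 [259.2°–282.6°] simple-harmonic, h=12: θ=280.4° here. β=21.2, B=23.4. 12/2·(1 − cos(π·0.9060)) = 11.7402 → s = 12.7402
seg 4 [259.2°–282.6°] simple-harmonic, h=12: full span → s += 12 → s = 13.0000
seg 5 [282.6°–339°] dwell: s stays 13.0000
seg 6 [339°–360°] simple-harmonic, h=-13: θ=341.3° here. β=2.3, B=21. -13/2·(1 − cos(π·0.1095)) = -0.3810 → s = 12.6190
θ=205.5°: R = R0 + s = 16 + 1.0526 = 17.0526
θ=262.9°: R = R0 + s = 16 + 1.7252 = 17.7252
θ=280.4°: R = R0 + s = 16 + 12.7402 = 28.7402
θ=341.3°: R = R0 + s = 16 + 12.6190 = 28.6190

θ=205.5°: 17.0526
θ=262.9°: 17.7252
θ=280.4°: 28.7402
θ=341.3°: 28.6190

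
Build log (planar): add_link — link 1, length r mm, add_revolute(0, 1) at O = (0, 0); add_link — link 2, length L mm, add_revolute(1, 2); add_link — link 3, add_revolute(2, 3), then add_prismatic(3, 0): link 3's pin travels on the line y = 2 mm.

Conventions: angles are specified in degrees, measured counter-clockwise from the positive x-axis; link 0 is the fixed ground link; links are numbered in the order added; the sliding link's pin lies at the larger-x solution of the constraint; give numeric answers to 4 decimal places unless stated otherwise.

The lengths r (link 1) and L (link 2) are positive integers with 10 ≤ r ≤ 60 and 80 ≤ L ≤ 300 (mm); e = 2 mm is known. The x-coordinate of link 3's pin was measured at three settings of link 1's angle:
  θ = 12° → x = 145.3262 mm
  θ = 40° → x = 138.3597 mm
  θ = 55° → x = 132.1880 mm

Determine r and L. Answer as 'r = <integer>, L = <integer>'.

constraint per measurement: (x − r cos θ)² + (r sin θ − e)² = L²
subtracting the θ₁ and θ₂ equations cancels the r² and L² terms:
r = (x₁² − x₂²) / (2[(x₁cos θ₁ + e sin θ₁) − (x₂cos θ₂ + e sin θ₂)]) = 28.0000 → r = 28
L² = (x₁ − r cos θ₁)² + (r sin θ₁ − e)² = 13923.9918 → L = 118.0000 → L = 118
check at θ₃=55°: x = 132.1880 (printed 132.1880) ✓

r = 28, L = 118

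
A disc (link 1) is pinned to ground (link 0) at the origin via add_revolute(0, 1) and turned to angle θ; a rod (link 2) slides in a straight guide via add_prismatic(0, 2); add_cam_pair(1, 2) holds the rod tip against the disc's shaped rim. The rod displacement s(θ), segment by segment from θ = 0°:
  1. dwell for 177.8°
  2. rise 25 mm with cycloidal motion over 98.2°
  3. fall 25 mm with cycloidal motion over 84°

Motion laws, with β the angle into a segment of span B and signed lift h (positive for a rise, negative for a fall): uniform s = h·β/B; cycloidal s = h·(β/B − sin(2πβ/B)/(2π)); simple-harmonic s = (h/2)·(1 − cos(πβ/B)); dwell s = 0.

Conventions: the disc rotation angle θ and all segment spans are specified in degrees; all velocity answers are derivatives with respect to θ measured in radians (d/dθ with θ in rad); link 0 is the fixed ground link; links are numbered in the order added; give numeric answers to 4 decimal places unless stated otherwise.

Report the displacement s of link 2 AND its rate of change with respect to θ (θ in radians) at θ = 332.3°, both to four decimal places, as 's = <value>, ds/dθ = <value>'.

segment 1 (0° to 177.8°, dwell): s unchanged at 0.0000
segment 2 (177.8° to 276°, cycloidal, h = 25) is passed completely: s = 0.0000 + (25) = 25.0000
θ = 332.3° falls in segment 3 (276° to 360°, cycloidal, h = -25): β = 332.3 − 276 = 56.3°, B = 84°; Δs = -25·(0.6702 − sin(2π·0.6702)/(2π)) = -20.2455; s = 25.0000 − 20.2455 = 4.7545
velocity in seg [276°–360°] (cycloidal), θ in radians: β = 56.3° = 0.9826 rad, B = 84° = 1.4661 rad; ds/dθ = (h/B)(1 − cos(2πβ/B)) = ((-25)/1.4661)(1 − cos(2π·0.6702)) = -25.244967 mm/rad

s = 4.7545, ds/dθ = -25.2450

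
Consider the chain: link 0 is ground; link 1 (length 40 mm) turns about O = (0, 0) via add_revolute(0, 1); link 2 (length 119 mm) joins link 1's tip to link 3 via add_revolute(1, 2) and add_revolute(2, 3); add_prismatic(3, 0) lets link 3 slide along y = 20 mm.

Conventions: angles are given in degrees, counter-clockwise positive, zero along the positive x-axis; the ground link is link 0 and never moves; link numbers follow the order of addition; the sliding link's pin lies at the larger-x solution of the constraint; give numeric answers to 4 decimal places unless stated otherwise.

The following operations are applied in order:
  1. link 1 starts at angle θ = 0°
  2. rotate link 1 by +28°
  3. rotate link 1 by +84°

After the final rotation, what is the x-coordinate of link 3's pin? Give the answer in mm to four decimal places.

geometry: r = 40 mm, L = 119 mm, e = 20 mm; θ starts at 0°
rotate link 1 by +28°: θ ← 0° +28° = 28°
rotate link 1 by +84°: θ ← 28° +84° = 112°
crank pin P = (r cos θ, r sin θ) = (-14.984264, 37.087354)
h = r sin θ − e = 37.087354 − 20 = 17.087354
x = r cos θ + √(L² − h²) = -14.984264 + 117.766813 = 102.782550

102.7825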